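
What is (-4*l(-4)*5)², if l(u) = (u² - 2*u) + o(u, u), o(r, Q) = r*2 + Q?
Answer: 57600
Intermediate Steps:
o(r, Q) = Q + 2*r (o(r, Q) = 2*r + Q = Q + 2*r)
l(u) = u + u² (l(u) = (u² - 2*u) + (u + 2*u) = (u² - 2*u) + 3*u = u + u²)
(-4*l(-4)*5)² = (-(-16)*(1 - 4)*5)² = (-(-16)*(-3)*5)² = (-4*12*5)² = (-48*5)² = (-240)² = 57600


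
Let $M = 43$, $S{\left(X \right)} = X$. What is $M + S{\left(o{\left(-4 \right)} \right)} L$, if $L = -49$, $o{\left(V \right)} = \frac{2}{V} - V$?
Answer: $- \frac{257}{2} \approx -128.5$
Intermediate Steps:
$o{\left(V \right)} = - V + \frac{2}{V}$
$M + S{\left(o{\left(-4 \right)} \right)} L = 43 + \left(\left(-1\right) \left(-4\right) + \frac{2}{-4}\right) \left(-49\right) = 43 + \left(4 + 2 \left(- \frac{1}{4}\right)\right) \left(-49\right) = 43 + \left(4 - \frac{1}{2}\right) \left(-49\right) = 43 + \frac{7}{2} \left(-49\right) = 43 - \frac{343}{2} = - \frac{257}{2}$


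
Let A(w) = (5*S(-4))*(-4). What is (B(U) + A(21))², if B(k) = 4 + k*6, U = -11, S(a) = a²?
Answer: 145924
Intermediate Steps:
B(k) = 4 + 6*k
A(w) = -320 (A(w) = (5*(-4)²)*(-4) = (5*16)*(-4) = 80*(-4) = -320)
(B(U) + A(21))² = ((4 + 6*(-11)) - 320)² = ((4 - 66) - 320)² = (-62 - 320)² = (-382)² = 145924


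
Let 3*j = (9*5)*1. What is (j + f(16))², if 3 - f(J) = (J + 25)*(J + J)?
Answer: 1674436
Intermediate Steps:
f(J) = 3 - 2*J*(25 + J) (f(J) = 3 - (J + 25)*(J + J) = 3 - (25 + J)*2*J = 3 - 2*J*(25 + J))
j = 15 (j = ((9*5)*1)/3 = (45*1)/3 = (⅓)*45 = 15)
(j + f(16))² = (15 + (3 - 50*16 - 2*16²))² = (15 + (3 - 800 - 2*256))² = (15 + (3 - 800 - 512))² = (15 - 1309)² = (-1294)² = 1674436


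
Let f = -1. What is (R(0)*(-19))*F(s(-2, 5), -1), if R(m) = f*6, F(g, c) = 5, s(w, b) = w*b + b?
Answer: 570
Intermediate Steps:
s(w, b) = b + b*w (s(w, b) = b*w + b = b + b*w)
R(m) = -6 (R(m) = -1*6 = -6)
(R(0)*(-19))*F(s(-2, 5), -1) = -6*(-19)*5 = 114*5 = 570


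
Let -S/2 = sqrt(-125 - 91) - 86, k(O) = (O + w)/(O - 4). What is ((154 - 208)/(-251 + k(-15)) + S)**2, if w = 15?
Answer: 1814054212/63001 - 1037424*I*sqrt(6)/251 ≈ 28794.0 - 10124.0*I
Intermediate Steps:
k(O) = (15 + O)/(-4 + O) (k(O) = (O + 15)/(O - 4) = (15 + O)/(-4 + O))
S = 172 - 12*I*sqrt(6) (S = -2*(sqrt(-125 - 91) - 86) = -2*(sqrt(-216) - 86) = -2*(6*I*sqrt(6) - 86) = -2*(-86 + 6*I*sqrt(6)) = 172 - 12*I*sqrt(6) ≈ 172.0 - 29.394*I)
((154 - 208)/(-251 + k(-15)) + S)**2 = ((154 - 208)/(-251 + (15 - 15)/(-4 - 15)) + (172 - 12*I*sqrt(6)))**2 = (-54/(-251 + 0/(-19)) + (172 - 12*I*sqrt(6)))**2 = (-54/(-251 - 1/19*0) + (172 - 12*I*sqrt(6)))**2 = (-54/(-251 + 0) + (172 - 12*I*sqrt(6)))**2 = (-54/(-251) + (172 - 12*I*sqrt(6)))**2 = (-54*(-1/251) + (172 - 12*I*sqrt(6)))**2 = (54/251 + (172 - 12*I*sqrt(6)))**2 = (43226/251 - 12*I*sqrt(6))**2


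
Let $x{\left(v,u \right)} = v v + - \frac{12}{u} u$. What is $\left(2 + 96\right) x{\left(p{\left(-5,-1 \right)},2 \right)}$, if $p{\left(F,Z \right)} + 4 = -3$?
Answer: $3626$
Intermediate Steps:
$p{\left(F,Z \right)} = -7$ ($p{\left(F,Z \right)} = -4 - 3 = -7$)
$x{\left(v,u \right)} = -12 + v^{2}$ ($x{\left(v,u \right)} = v^{2} - 12 = -12 + v^{2}$)
$\left(2 + 96\right) x{\left(p{\left(-5,-1 \right)},2 \right)} = \left(2 + 96\right) \left(-12 + \left(-7\right)^{2}\right) = 98 \left(-12 + 49\right) = 98 \cdot 37 = 3626$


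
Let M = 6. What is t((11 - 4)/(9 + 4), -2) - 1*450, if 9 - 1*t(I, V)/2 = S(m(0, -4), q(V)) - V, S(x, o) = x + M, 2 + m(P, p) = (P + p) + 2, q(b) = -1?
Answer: -440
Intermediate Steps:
m(P, p) = P + p (m(P, p) = -2 + ((P + p) + 2) = -2 + (2 + P + p) = P + p)
S(x, o) = 6 + x (S(x, o) = x + 6 = 6 + x)
t(I, V) = 14 + 2*V (t(I, V) = 18 - 2*((6 + (0 - 4)) - V) = 18 - 2*((6 - 4) - V) = 18 - 2*(2 - V) = 18 + (-4 + 2*V) = 14 + 2*V)
t((11 - 4)/(9 + 4), -2) - 1*450 = (14 + 2*(-2)) - 1*450 = (14 - 4) - 450 = 10 - 450 = -440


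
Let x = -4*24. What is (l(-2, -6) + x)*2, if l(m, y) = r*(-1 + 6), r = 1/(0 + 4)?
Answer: -379/2 ≈ -189.50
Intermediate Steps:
r = ¼ (r = 1/4 = ¼ ≈ 0.25000)
x = -96
l(m, y) = 5/4 (l(m, y) = (-1 + 6)/4 = (¼)*5 = 5/4)
(l(-2, -6) + x)*2 = (5/4 - 96)*2 = -379/4*2 = -379/2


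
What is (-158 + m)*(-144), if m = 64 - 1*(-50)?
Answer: 6336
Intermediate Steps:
m = 114 (m = 64 + 50 = 114)
(-158 + m)*(-144) = (-158 + 114)*(-144) = -44*(-144) = 6336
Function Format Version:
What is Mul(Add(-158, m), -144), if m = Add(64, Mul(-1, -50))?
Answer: 6336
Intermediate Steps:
m = 114 (m = Add(64, 50) = 114)
Mul(Add(-158, m), -144) = Mul(Add(-158, 114), -144) = Mul(-44, -144) = 6336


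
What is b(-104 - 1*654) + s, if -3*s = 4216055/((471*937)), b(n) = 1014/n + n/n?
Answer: -1767354413/501788799 ≈ -3.5221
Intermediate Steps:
b(n) = 1 + 1014/n (b(n) = 1014/n + 1 = 1 + 1014/n)
s = -4216055/1323981 (s = -4216055/(3*(471*937)) = -4216055/(3*441327) = -1/3*4216055/441327 = -4216055/1323981 ≈ -3.1844)
b(-104 - 1*654) + s = (1014 + (-104 - 1*654))/(-104 - 1*654) - 4216055/1323981 = (1014 + (-104 - 654))/(-104 - 654) - 4216055/1323981 = (1014 - 758)/(-758) - 4216055/1323981 = -1/758*256 - 4216055/1323981 = -128/379 - 4216055/1323981 = -1767354413/501788799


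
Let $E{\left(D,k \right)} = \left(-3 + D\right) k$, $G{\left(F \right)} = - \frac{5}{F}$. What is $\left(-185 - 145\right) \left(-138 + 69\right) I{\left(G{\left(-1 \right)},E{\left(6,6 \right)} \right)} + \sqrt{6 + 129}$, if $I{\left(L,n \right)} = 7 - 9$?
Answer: $-45540 + 3 \sqrt{15} \approx -45528.0$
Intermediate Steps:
$E{\left(D,k \right)} = k \left(-3 + D\right)$
$I{\left(L,n \right)} = -2$ ($I{\left(L,n \right)} = 7 - 9 = -2$)
$\left(-185 - 145\right) \left(-138 + 69\right) I{\left(G{\left(-1 \right)},E{\left(6,6 \right)} \right)} + \sqrt{6 + 129} = \left(-185 - 145\right) \left(-138 + 69\right) \left(-2\right) + \sqrt{6 + 129} = \left(-330\right) \left(-69\right) \left(-2\right) + \sqrt{135} = 22770 \left(-2\right) + 3 \sqrt{15} = -45540 + 3 \sqrt{15}$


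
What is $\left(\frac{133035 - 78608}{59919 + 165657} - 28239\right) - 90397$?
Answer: $- \frac{26761379909}{225576} \approx -1.1864 \cdot 10^{5}$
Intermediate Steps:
$\left(\frac{133035 - 78608}{59919 + 165657} - 28239\right) - 90397 = \left(\frac{54427}{225576} - 28239\right) - 90397 = - \frac{6369986237}{225576} - 90397 = - \frac{26761379909}{225576}$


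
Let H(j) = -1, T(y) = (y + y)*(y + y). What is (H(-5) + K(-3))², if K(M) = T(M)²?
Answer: 1677025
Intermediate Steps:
T(y) = 4*y² (T(y) = (2*y)*(2*y) = 4*y²)
K(M) = 16*M⁴ (K(M) = (4*M²)² = 16*M⁴)
(H(-5) + K(-3))² = (-1 + 16*(-3)⁴)² = (-1 + 16*81)² = (-1 + 1296)² = 1295² = 1677025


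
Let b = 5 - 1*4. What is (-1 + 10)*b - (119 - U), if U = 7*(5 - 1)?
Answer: -82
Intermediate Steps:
b = 1 (b = 5 - 4 = 1)
U = 28 (U = 7*4 = 28)
(-1 + 10)*b - (119 - U) = (-1 + 10)*1 - (119 - 1*28) = 9*1 - (119 - 28) = 9 - 1*91 = 9 - 91 = -82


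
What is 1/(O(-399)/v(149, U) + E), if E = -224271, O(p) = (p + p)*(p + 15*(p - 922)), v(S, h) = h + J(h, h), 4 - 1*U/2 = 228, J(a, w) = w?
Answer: -32/7752771 ≈ -4.1276e-6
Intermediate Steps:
U = -448 (U = 8 - 2*228 = 8 - 456 = -448)
v(S, h) = 2*h (v(S, h) = h + h = 2*h)
O(p) = 2*p*(-13830 + 16*p) (O(p) = (2*p)*(p + 15*(-922 + p)) = (2*p)*(p + (-13830 + 15*p)) = (2*p)*(-13830 + 16*p) = 2*p*(-13830 + 16*p))
1/(O(-399)/v(149, U) + E) = 1/((4*(-399)*(-6915 + 8*(-399)))/((2*(-448))) - 224271) = 1/((4*(-399)*(-6915 - 3192))/(-896) - 224271) = 1/((4*(-399)*(-10107))*(-1/896) - 224271) = 1/(16130772*(-1/896) - 224271) = 1/(-576099/32 - 224271) = 1/(-7752771/32) = -32/7752771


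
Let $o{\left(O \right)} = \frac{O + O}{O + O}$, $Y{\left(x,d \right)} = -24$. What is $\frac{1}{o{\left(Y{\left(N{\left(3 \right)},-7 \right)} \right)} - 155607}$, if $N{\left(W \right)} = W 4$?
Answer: $- \frac{1}{155606} \approx -6.4265 \cdot 10^{-6}$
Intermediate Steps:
$N{\left(W \right)} = 4 W$
$o{\left(O \right)} = 1$ ($o{\left(O \right)} = \frac{2 O}{2 O} = 2 O \frac{1}{2 O} = 1$)
$\frac{1}{o{\left(Y{\left(N{\left(3 \right)},-7 \right)} \right)} - 155607} = \frac{1}{1 - 155607} = \frac{1}{-155606} = - \frac{1}{155606}$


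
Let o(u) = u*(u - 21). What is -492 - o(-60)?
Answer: -5352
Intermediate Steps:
o(u) = u*(-21 + u)
-492 - o(-60) = -492 - (-60)*(-21 - 60) = -492 - (-60)*(-81) = -492 - 1*4860 = -492 - 4860 = -5352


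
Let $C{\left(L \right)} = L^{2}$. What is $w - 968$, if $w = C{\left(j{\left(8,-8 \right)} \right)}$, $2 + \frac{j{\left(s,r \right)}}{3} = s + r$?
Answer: $-932$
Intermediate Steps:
$j{\left(s,r \right)} = -6 + 3 r + 3 s$ ($j{\left(s,r \right)} = -6 + 3 \left(s + r\right) = -6 + 3 \left(r + s\right) = -6 + \left(3 r + 3 s\right) = -6 + 3 r + 3 s$)
$w = 36$ ($w = \left(-6 + 3 \left(-8\right) + 3 \cdot 8\right)^{2} = \left(-6 - 24 + 24\right)^{2} = \left(-6\right)^{2} = 36$)
$w - 968 = 36 - 968 = -932$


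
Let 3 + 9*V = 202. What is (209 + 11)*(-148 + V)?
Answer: -249260/9 ≈ -27696.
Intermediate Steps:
V = 199/9 (V = -1/3 + (1/9)*202 = -1/3 + 202/9 = 199/9 ≈ 22.111)
(209 + 11)*(-148 + V) = (209 + 11)*(-148 + 199/9) = 220*(-1133/9) = -249260/9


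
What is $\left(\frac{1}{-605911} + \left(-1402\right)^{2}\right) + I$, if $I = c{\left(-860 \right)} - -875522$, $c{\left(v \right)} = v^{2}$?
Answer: $\frac{2169601271385}{605911} \approx 3.5807 \cdot 10^{6}$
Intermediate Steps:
$I = 1615122$ ($I = \left(-860\right)^{2} - -875522 = 739600 + 875522 = 1615122$)
$\left(\frac{1}{-605911} + \left(-1402\right)^{2}\right) + I = \left(\frac{1}{-605911} + \left(-1402\right)^{2}\right) + 1615122 = \left(- \frac{1}{605911} + 1965604\right) + 1615122 = \frac{1190981085243}{605911} + 1615122 = \frac{2169601271385}{605911}$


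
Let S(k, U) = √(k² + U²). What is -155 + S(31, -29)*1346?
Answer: -155 + 1346*√1802 ≈ 56983.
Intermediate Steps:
S(k, U) = √(U² + k²)
-155 + S(31, -29)*1346 = -155 + √((-29)² + 31²)*1346 = -155 + √(841 + 961)*1346 = -155 + √1802*1346 = -155 + 1346*√1802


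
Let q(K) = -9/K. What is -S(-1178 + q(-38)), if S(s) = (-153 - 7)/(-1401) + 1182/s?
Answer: 55766516/62701755 ≈ 0.88939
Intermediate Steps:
S(s) = 160/1401 + 1182/s (S(s) = -160*(-1/1401) + 1182/s = 160/1401 + 1182/s)
-S(-1178 + q(-38)) = -(160/1401 + 1182/(-1178 - 9/(-38))) = -(160/1401 + 1182/(-1178 - 9*(-1/38))) = -(160/1401 + 1182/(-1178 + 9/38)) = -(160/1401 + 1182/(-44755/38)) = -(160/1401 + 1182*(-38/44755)) = -(160/1401 - 44916/44755) = -1*(-55766516/62701755) = 55766516/62701755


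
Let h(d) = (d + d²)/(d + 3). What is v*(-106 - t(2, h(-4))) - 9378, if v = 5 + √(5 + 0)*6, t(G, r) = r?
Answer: -9848 - 564*√5 ≈ -11109.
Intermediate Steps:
h(d) = (d + d²)/(3 + d)
v = 5 + 6*√5 (v = 5 + √5*6 = 5 + 6*√5 ≈ 18.416)
v*(-106 - t(2, h(-4))) - 9378 = (5 + 6*√5)*(-106 - (-4)*(1 - 4)/(3 - 4)) - 9378 = (5 + 6*√5)*(-106 - (-4)*(-3)/(-1)) - 9378 = (5 + 6*√5)*(-106 - (-4)*(-1)*(-3)) - 9378 = (5 + 6*√5)*(-106 - 1*(-12)) - 9378 = (5 + 6*√5)*(-106 + 12) - 9378 = (5 + 6*√5)*(-94) - 9378 = (-470 - 564*√5) - 9378 = -9848 - 564*√5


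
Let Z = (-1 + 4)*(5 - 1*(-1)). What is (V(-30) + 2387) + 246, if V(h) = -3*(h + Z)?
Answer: 2669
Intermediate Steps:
Z = 18 (Z = 3*(5 + 1) = 3*6 = 18)
V(h) = -54 - 3*h (V(h) = -3*(h + 18) = -3*(18 + h) = -54 - 3*h)
(V(-30) + 2387) + 246 = ((-54 - 3*(-30)) + 2387) + 246 = ((-54 + 90) + 2387) + 246 = (36 + 2387) + 246 = 2423 + 246 = 2669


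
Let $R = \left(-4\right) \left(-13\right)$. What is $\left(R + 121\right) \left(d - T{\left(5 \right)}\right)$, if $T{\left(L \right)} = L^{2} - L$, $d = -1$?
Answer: $-3633$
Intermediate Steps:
$R = 52$
$\left(R + 121\right) \left(d - T{\left(5 \right)}\right) = \left(52 + 121\right) \left(-1 - 5 \left(-1 + 5\right)\right) = 173 \left(-1 - 5 \cdot 4\right) = 173 \left(-1 - 20\right) = 173 \left(-21\right) = -3633$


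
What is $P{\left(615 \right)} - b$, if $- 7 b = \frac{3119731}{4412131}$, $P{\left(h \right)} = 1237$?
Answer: $\frac{38207762060}{30884917} \approx 1237.1$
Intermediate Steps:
$b = - \frac{3119731}{30884917}$ ($b = - \frac{3119731 \cdot \frac{1}{4412131}}{7} = \left(- \frac{1}{7}\right) \frac{3119731}{4412131} = - \frac{3119731}{30884917} \approx -0.10101$)
$P{\left(615 \right)} - b = 1237 - - \frac{3119731}{30884917} = 1237 + \frac{3119731}{30884917} = \frac{38207762060}{30884917}$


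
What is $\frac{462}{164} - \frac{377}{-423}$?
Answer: $\frac{128627}{34686} \approx 3.7083$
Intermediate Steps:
$\frac{462}{164} - \frac{377}{-423} = 462 \cdot \frac{1}{164} - - \frac{377}{423} = \frac{231}{82} + \frac{377}{423} = \frac{128627}{34686}$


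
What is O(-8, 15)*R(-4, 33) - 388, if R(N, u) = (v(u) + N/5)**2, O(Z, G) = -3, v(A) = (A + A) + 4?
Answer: -368848/25 ≈ -14754.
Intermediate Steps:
v(A) = 4 + 2*A (v(A) = 2*A + 4 = 4 + 2*A)
R(N, u) = (4 + 2*u + N/5)**2 (R(N, u) = ((4 + 2*u) + N/5)**2 = (4 + 2*u + N/5)**2)
O(-8, 15)*R(-4, 33) - 388 = -3*(20 - 4 + 10*33)**2/25 - 388 = -3*(20 - 4 + 330)**2/25 - 388 = -3*346**2/25 - 388 = -3*119716/25 - 388 = -359148/25 - 388 = -368848/25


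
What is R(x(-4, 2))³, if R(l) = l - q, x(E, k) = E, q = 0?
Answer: -64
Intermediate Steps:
R(l) = l (R(l) = l - 1*0 = l + 0 = l)
R(x(-4, 2))³ = (-4)³ = -64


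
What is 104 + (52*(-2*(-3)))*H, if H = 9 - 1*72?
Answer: -19552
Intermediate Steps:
H = -63 (H = 9 - 72 = -63)
104 + (52*(-2*(-3)))*H = 104 + (52*(-2*(-3)))*(-63) = 104 + (52*6)*(-63) = 104 + 312*(-63) = 104 - 19656 = -19552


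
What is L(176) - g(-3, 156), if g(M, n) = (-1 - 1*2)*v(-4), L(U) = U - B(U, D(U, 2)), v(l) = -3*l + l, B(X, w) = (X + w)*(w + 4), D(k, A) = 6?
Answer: -1620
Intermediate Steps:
B(X, w) = (4 + w)*(X + w) (B(X, w) = (X + w)*(4 + w) = (4 + w)*(X + w))
v(l) = -2*l
L(U) = -60 - 9*U (L(U) = U - (6**2 + 4*U + 4*6 + U*6) = U - (36 + 4*U + 24 + 6*U) = U - (60 + 10*U) = U + (-60 - 10*U) = -60 - 9*U)
g(M, n) = -24 (g(M, n) = (-1 - 1*2)*(-2*(-4)) = (-1 - 2)*8 = -3*8 = -24)
L(176) - g(-3, 156) = (-60 - 9*176) - 1*(-24) = (-60 - 1584) + 24 = -1644 + 24 = -1620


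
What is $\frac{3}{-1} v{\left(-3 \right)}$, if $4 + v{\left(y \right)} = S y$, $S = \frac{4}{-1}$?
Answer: $-24$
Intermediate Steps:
$S = -4$ ($S = 4 \left(-1\right) = -4$)
$v{\left(y \right)} = -4 - 4 y$
$\frac{3}{-1} v{\left(-3 \right)} = \frac{3}{-1} \left(-4 - -12\right) = 3 \left(-1\right) \left(-4 + 12\right) = \left(-3\right) 8 = -24$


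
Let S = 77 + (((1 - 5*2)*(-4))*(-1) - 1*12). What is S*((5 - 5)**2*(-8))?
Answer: 0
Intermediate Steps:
S = 29 (S = 77 + (((1 - 10)*(-4))*(-1) - 12) = 77 + (-9*(-4)*(-1) - 12) = 77 + (36*(-1) - 12) = 77 + (-36 - 12) = 77 - 48 = 29)
S*((5 - 5)**2*(-8)) = 29*((5 - 5)**2*(-8)) = 29*(0**2*(-8)) = 29*(0*(-8)) = 29*0 = 0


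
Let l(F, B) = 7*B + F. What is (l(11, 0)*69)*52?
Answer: 39468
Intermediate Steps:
l(F, B) = F + 7*B
(l(11, 0)*69)*52 = ((11 + 7*0)*69)*52 = ((11 + 0)*69)*52 = (11*69)*52 = 759*52 = 39468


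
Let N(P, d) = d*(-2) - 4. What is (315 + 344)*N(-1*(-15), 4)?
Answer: -7908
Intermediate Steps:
N(P, d) = -4 - 2*d (N(P, d) = -2*d - 4 = -4 - 2*d)
(315 + 344)*N(-1*(-15), 4) = (315 + 344)*(-4 - 2*4) = 659*(-4 - 8) = 659*(-12) = -7908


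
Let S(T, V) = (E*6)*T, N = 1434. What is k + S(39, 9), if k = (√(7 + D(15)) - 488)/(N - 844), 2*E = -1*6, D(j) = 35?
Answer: -207334/295 + √42/590 ≈ -702.82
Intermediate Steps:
E = -3 (E = (-1*6)/2 = (½)*(-6) = -3)
k = -244/295 + √42/590 (k = (√(7 + 35) - 488)/(1434 - 844) = (√42 - 488)/590 = (-488 + √42)*(1/590) = -244/295 + √42/590 ≈ -0.81613)
S(T, V) = -18*T (S(T, V) = (-3*6)*T = -18*T)
k + S(39, 9) = (-244/295 + √42/590) - 18*39 = (-244/295 + √42/590) - 702 = -207334/295 + √42/590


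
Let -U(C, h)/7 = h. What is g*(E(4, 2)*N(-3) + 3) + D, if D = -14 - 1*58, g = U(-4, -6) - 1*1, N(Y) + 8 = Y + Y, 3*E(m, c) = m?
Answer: -2143/3 ≈ -714.33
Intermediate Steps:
U(C, h) = -7*h
E(m, c) = m/3
N(Y) = -8 + 2*Y (N(Y) = -8 + (Y + Y) = -8 + 2*Y)
g = 41 (g = -7*(-6) - 1*1 = 42 - 1 = 41)
D = -72 (D = -14 - 58 = -72)
g*(E(4, 2)*N(-3) + 3) + D = 41*(((1/3)*4)*(-8 + 2*(-3)) + 3) - 72 = 41*(4*(-8 - 6)/3 + 3) - 72 = 41*((4/3)*(-14) + 3) - 72 = 41*(-56/3 + 3) - 72 = 41*(-47/3) - 72 = -1927/3 - 72 = -2143/3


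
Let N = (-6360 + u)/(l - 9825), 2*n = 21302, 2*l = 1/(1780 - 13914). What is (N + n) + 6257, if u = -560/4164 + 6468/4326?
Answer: 432278229202770332/25565512388523 ≈ 16909.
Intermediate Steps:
u = 145894/107223 (u = -560*1/4164 + 6468*(1/4326) = -140/1041 + 154/103 = 145894/107223 ≈ 1.3607)
l = -1/24268 (l = 1/(2*(1780 - 13914)) = (½)/(-12134) = (½)*(-1/12134) = -1/24268 ≈ -4.1207e-5)
n = 10651 (n = (½)*21302 = 10651)
N = 16545737623448/25565512388523 (N = (-6360 + 145894/107223)/(-1/24268 - 9825) = -681792386/(107223*(-238433101/24268)) = -681792386/107223*(-24268/238433101) = 16545737623448/25565512388523 ≈ 0.64719)
(N + n) + 6257 = (16545737623448/25565512388523 + 10651) + 6257 = 272314818187781921/25565512388523 + 6257 = 432278229202770332/25565512388523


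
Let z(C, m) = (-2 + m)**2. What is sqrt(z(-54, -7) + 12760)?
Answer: sqrt(12841) ≈ 113.32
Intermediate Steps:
sqrt(z(-54, -7) + 12760) = sqrt((-2 - 7)**2 + 12760) = sqrt((-9)**2 + 12760) = sqrt(81 + 12760) = sqrt(12841)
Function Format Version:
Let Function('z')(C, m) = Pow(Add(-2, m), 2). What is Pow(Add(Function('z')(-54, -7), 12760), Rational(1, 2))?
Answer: Pow(12841, Rational(1, 2)) ≈ 113.32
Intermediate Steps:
Pow(Add(Function('z')(-54, -7), 12760), Rational(1, 2)) = Pow(Add(Pow(Add(-2, -7), 2), 12760), Rational(1, 2)) = Pow(Add(Pow(-9, 2), 12760), Rational(1, 2)) = Pow(Add(81, 12760), Rational(1, 2)) = Pow(12841, Rational(1, 2))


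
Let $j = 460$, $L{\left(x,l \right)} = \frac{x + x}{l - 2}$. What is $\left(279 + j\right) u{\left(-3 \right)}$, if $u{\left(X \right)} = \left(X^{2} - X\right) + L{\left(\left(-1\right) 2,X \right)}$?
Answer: $\frac{47296}{5} \approx 9459.2$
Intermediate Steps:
$L{\left(x,l \right)} = \frac{2 x}{-2 + l}$
$u{\left(X \right)} = X^{2} - X - \frac{4}{-2 + X}$ ($u{\left(X \right)} = \left(X^{2} - X\right) + \frac{2 \left(\left(-1\right) 2\right)}{-2 + X} = \left(X^{2} - X\right) + 2 \left(-2\right) \frac{1}{-2 + X} = \left(X^{2} - X\right) - \frac{4}{-2 + X} = X^{2} - X - \frac{4}{-2 + X}$)
$\left(279 + j\right) u{\left(-3 \right)} = \left(279 + 460\right) \frac{-4 - 3 \left(-1 - 3\right) \left(-2 - 3\right)}{-2 - 3} = 739 \frac{-4 - \left(-12\right) \left(-5\right)}{-5} = 739 \left(- \frac{-4 - 60}{5}\right) = 739 \left(\left(- \frac{1}{5}\right) \left(-64\right)\right) = 739 \cdot \frac{64}{5} = \frac{47296}{5}$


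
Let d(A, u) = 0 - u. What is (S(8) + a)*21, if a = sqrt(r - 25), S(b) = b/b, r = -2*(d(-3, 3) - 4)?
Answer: 21 + 21*I*sqrt(11) ≈ 21.0 + 69.649*I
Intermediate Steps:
d(A, u) = -u
r = 14 (r = -2*(-1*3 - 4) = -2*(-3 - 4) = -2*(-7) = 14)
S(b) = 1
a = I*sqrt(11) (a = sqrt(14 - 25) = sqrt(-11) = I*sqrt(11) ≈ 3.3166*I)
(S(8) + a)*21 = (1 + I*sqrt(11))*21 = 21 + 21*I*sqrt(11)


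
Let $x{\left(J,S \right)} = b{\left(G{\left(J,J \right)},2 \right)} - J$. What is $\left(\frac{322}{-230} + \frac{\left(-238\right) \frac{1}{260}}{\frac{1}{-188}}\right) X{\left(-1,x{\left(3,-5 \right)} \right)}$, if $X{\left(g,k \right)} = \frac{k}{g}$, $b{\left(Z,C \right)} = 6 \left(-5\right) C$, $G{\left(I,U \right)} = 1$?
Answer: $\frac{139797}{13} \approx 10754.0$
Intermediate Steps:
$b{\left(Z,C \right)} = - 30 C$
$x{\left(J,S \right)} = -60 - J$ ($x{\left(J,S \right)} = \left(-30\right) 2 - J = -60 - J$)
$\left(\frac{322}{-230} + \frac{\left(-238\right) \frac{1}{260}}{\frac{1}{-188}}\right) X{\left(-1,x{\left(3,-5 \right)} \right)} = \left(\frac{322}{-230} + \frac{\left(-238\right) \frac{1}{260}}{\frac{1}{-188}}\right) \frac{-60 - 3}{-1} = \left(322 \left(- \frac{1}{230}\right) + \frac{\left(-238\right) \frac{1}{260}}{- \frac{1}{188}}\right) \left(-60 - 3\right) \left(-1\right) = \left(- \frac{7}{5} - - \frac{11186}{65}\right) \left(\left(-63\right) \left(-1\right)\right) = \left(- \frac{7}{5} + \frac{11186}{65}\right) 63 = \frac{2219}{13} \cdot 63 = \frac{139797}{13}$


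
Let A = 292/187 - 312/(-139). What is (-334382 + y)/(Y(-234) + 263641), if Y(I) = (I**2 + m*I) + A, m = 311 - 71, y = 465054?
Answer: 3396557296/6816425273 ≈ 0.49829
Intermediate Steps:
m = 240
A = 98932/25993 (A = 292*(1/187) - 312*(-1/139) = 292/187 + 312/139 = 98932/25993 ≈ 3.8061)
Y(I) = 98932/25993 + I**2 + 240*I (Y(I) = (I**2 + 240*I) + 98932/25993 = 98932/25993 + I**2 + 240*I)
(-334382 + y)/(Y(-234) + 263641) = (-334382 + 465054)/((98932/25993 + (-234)**2 + 240*(-234)) + 263641) = 130672/((98932/25993 + 54756 - 56160) + 263641) = 130672/(-36395240/25993 + 263641) = 130672/(6816425273/25993) = 130672*(25993/6816425273) = 3396557296/6816425273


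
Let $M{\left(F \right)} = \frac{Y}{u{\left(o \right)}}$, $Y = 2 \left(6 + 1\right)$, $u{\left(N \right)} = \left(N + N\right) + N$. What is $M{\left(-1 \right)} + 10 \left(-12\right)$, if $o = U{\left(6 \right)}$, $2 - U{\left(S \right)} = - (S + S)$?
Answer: $- \frac{359}{3} \approx -119.67$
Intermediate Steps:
$U{\left(S \right)} = 2 + 2 S$ ($U{\left(S \right)} = 2 - - (S + S) = 2 - - 2 S = 2 + 2 S$)
$o = 14$ ($o = 2 + 2 \cdot 6 = 2 + 12 = 14$)
$u{\left(N \right)} = 3 N$ ($u{\left(N \right)} = 2 N + N = 3 N$)
$Y = 14$ ($Y = 2 \cdot 7 = 14$)
$M{\left(F \right)} = \frac{1}{3}$ ($M{\left(F \right)} = \frac{14}{3 \cdot 14} = \frac{14}{42} = 14 \cdot \frac{1}{42} = \frac{1}{3}$)
$M{\left(-1 \right)} + 10 \left(-12\right) = \frac{1}{3} + 10 \left(-12\right) = \frac{1}{3} - 120 = - \frac{359}{3}$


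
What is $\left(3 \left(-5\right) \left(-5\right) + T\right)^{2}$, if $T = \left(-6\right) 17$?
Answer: $729$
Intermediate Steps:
$T = -102$
$\left(3 \left(-5\right) \left(-5\right) + T\right)^{2} = \left(3 \left(-5\right) \left(-5\right) - 102\right)^{2} = \left(\left(-15\right) \left(-5\right) - 102\right)^{2} = \left(75 - 102\right)^{2} = \left(-27\right)^{2} = 729$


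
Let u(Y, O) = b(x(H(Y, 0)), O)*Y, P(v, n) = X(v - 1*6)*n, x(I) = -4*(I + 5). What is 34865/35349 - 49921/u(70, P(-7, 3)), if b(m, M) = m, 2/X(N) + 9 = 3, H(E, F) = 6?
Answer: 1872041629/108874920 ≈ 17.194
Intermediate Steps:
X(N) = -⅓ (X(N) = 2/(-9 + 3) = 2/(-6) = 2*(-⅙) = -⅓)
x(I) = -20 - 4*I (x(I) = -4*(5 + I) = -20 - 4*I)
P(v, n) = -n/3
u(Y, O) = -44*Y (u(Y, O) = (-20 - 4*6)*Y = (-20 - 24)*Y = -44*Y)
34865/35349 - 49921/u(70, P(-7, 3)) = 34865/35349 - 49921/((-44*70)) = 34865*(1/35349) - 49921/(-3080) = 34865/35349 - 49921*(-1/3080) = 34865/35349 + 49921/3080 = 1872041629/108874920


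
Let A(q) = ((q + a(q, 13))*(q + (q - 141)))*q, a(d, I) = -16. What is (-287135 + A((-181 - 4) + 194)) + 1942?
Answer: -277444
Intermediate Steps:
A(q) = q*(-141 + 2*q)*(-16 + q) (A(q) = ((q - 16)*(q + (q - 141)))*q = ((-16 + q)*(q + (-141 + q)))*q = ((-16 + q)*(-141 + 2*q))*q = ((-141 + 2*q)*(-16 + q))*q = q*(-141 + 2*q)*(-16 + q))
(-287135 + A((-181 - 4) + 194)) + 1942 = (-287135 + ((-181 - 4) + 194)*(2256 - 173*((-181 - 4) + 194) + 2*((-181 - 4) + 194)²)) + 1942 = (-287135 + (-185 + 194)*(2256 - 173*(-185 + 194) + 2*(-185 + 194)²)) + 1942 = (-287135 + 9*(2256 - 173*9 + 2*9²)) + 1942 = (-287135 + 9*(2256 - 1557 + 2*81)) + 1942 = (-287135 + 9*(2256 - 1557 + 162)) + 1942 = (-287135 + 9*861) + 1942 = (-287135 + 7749) + 1942 = -279386 + 1942 = -277444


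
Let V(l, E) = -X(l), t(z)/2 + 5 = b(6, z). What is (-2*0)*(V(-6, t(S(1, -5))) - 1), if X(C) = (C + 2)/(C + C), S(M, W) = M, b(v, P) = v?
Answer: 0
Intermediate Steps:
t(z) = 2 (t(z) = -10 + 2*6 = -10 + 12 = 2)
X(C) = (2 + C)/(2*C) (X(C) = (2 + C)/((2*C)) = (2 + C)*(1/(2*C)) = (2 + C)/(2*C))
V(l, E) = -(2 + l)/(2*l)
(-2*0)*(V(-6, t(S(1, -5))) - 1) = (-2*0)*((½)*(-2 - 1*(-6))/(-6) - 1) = 0*((½)*(-⅙)*(-2 + 6) - 1) = 0*((½)*(-⅙)*4 - 1) = 0*(-⅓ - 1) = 0*(-4/3) = 0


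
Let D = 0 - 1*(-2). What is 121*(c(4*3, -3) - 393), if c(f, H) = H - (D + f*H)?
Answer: -43802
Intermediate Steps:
D = 2 (D = 0 + 2 = 2)
c(f, H) = -2 + H - H*f (c(f, H) = H - (2 + f*H) = H - (2 + H*f) = H + (-2 - H*f) = -2 + H - H*f)
121*(c(4*3, -3) - 393) = 121*((-2 - 3 - 1*(-3)*4*3) - 393) = 121*((-2 - 3 - 1*(-3)*12) - 393) = 121*((-2 - 3 + 36) - 393) = 121*(31 - 393) = 121*(-362) = -43802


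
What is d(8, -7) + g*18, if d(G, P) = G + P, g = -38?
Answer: -683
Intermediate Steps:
d(8, -7) + g*18 = (8 - 7) - 38*18 = 1 - 684 = -683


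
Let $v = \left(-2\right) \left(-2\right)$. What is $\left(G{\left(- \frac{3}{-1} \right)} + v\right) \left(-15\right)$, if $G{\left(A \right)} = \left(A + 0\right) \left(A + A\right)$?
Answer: $-330$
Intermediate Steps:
$v = 4$
$G{\left(A \right)} = 2 A^{2}$ ($G{\left(A \right)} = A 2 A = 2 A^{2}$)
$\left(G{\left(- \frac{3}{-1} \right)} + v\right) \left(-15\right) = \left(2 \left(- \frac{3}{-1}\right)^{2} + 4\right) \left(-15\right) = \left(2 \left(\left(-3\right) \left(-1\right)\right)^{2} + 4\right) \left(-15\right) = \left(2 \cdot 3^{2} + 4\right) \left(-15\right) = \left(2 \cdot 9 + 4\right) \left(-15\right) = \left(18 + 4\right) \left(-15\right) = 22 \left(-15\right) = -330$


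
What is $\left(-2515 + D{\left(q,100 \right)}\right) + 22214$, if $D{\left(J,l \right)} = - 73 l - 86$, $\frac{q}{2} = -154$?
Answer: $12313$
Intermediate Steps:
$q = -308$ ($q = 2 \left(-154\right) = -308$)
$D{\left(J,l \right)} = -86 - 73 l$
$\left(-2515 + D{\left(q,100 \right)}\right) + 22214 = \left(-2515 - 7386\right) + 22214 = -9901 + 22214 = 12313$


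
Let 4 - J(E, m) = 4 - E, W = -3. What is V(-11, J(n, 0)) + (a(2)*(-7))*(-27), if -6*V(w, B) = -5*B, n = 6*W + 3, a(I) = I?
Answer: 731/2 ≈ 365.50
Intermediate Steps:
n = -15 (n = 6*(-3) + 3 = -18 + 3 = -15)
J(E, m) = E (J(E, m) = 4 - (4 - E) = 4 + (-4 + E) = E)
V(w, B) = 5*B/6 (V(w, B) = -(-5)*B/6 = 5*B/6)
V(-11, J(n, 0)) + (a(2)*(-7))*(-27) = (⅚)*(-15) + (2*(-7))*(-27) = -25/2 - 14*(-27) = -25/2 + 378 = 731/2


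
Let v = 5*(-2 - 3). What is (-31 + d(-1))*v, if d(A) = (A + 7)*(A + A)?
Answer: 1075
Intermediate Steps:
d(A) = 2*A*(7 + A) (d(A) = (7 + A)*(2*A) = 2*A*(7 + A))
v = -25 (v = 5*(-5) = -25)
(-31 + d(-1))*v = (-31 + 2*(-1)*(7 - 1))*(-25) = (-31 + 2*(-1)*6)*(-25) = (-31 - 12)*(-25) = -43*(-25) = 1075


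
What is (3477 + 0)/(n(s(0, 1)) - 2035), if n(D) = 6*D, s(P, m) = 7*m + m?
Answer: -3477/1987 ≈ -1.7499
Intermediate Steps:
s(P, m) = 8*m
(3477 + 0)/(n(s(0, 1)) - 2035) = (3477 + 0)/(6*(8*1) - 2035) = 3477/(6*8 - 2035) = 3477/(48 - 2035) = 3477/(-1987) = 3477*(-1/1987) = -3477/1987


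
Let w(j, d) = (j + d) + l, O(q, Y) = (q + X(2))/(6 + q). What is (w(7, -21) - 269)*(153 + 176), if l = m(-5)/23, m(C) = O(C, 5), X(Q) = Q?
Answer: -2142448/23 ≈ -93150.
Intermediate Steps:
O(q, Y) = (2 + q)/(6 + q) (O(q, Y) = (q + 2)/(6 + q) = (2 + q)/(6 + q))
m(C) = (2 + C)/(6 + C)
l = -3/23 (l = ((2 - 5)/(6 - 5))/23 = (-3/1)*(1/23) = (1*(-3))*(1/23) = -3*1/23 = -3/23 ≈ -0.13043)
w(j, d) = -3/23 + d + j (w(j, d) = (j + d) - 3/23 = (d + j) - 3/23 = -3/23 + d + j)
(w(7, -21) - 269)*(153 + 176) = ((-3/23 - 21 + 7) - 269)*(153 + 176) = (-325/23 - 269)*329 = -6512/23*329 = -2142448/23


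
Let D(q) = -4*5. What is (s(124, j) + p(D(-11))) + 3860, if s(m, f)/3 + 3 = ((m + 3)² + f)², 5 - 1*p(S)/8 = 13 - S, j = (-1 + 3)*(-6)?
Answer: 779276694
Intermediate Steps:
D(q) = -20
j = -12 (j = 2*(-6) = -12)
p(S) = -64 + 8*S (p(S) = 40 - 8*(13 - S) = 40 + (-104 + 8*S) = -64 + 8*S)
s(m, f) = -9 + 3*(f + (3 + m)²)² (s(m, f) = -9 + 3*((m + 3)² + f)² = -9 + 3*((3 + m)² + f)² = -9 + 3*(f + (3 + m)²)²)
(s(124, j) + p(D(-11))) + 3860 = ((-9 + 3*(-12 + (3 + 124)²)²) + (-64 + 8*(-20))) + 3860 = ((-9 + 3*(-12 + 127²)²) + (-64 - 160)) + 3860 = ((-9 + 3*(-12 + 16129)²) - 224) + 3860 = ((-9 + 3*16117²) - 224) + 3860 = ((-9 + 3*259757689) - 224) + 3860 = ((-9 + 779273067) - 224) + 3860 = (779273058 - 224) + 3860 = 779272834 + 3860 = 779276694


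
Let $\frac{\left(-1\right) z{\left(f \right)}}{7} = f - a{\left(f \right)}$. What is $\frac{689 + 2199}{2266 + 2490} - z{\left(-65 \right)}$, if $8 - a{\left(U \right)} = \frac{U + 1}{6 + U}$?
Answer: $- \frac{35271891}{70151} \approx -502.8$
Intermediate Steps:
$a{\left(U \right)} = 8 - \frac{1 + U}{6 + U}$ ($a{\left(U \right)} = 8 - \frac{U + 1}{6 + U} = 8 - \frac{1 + U}{6 + U}$)
$z{\left(f \right)} = - 7 f + \frac{7 \left(47 + 7 f\right)}{6 + f}$ ($z{\left(f \right)} = - 7 \left(f - \frac{47 + 7 f}{6 + f}\right) = - 7 f + \frac{7 \left(47 + 7 f\right)}{6 + f}$)
$\frac{689 + 2199}{2266 + 2490} - z{\left(-65 \right)} = \frac{689 + 2199}{2266 + 2490} - \frac{7 \left(47 - 65 - \left(-65\right)^{2}\right)}{6 - 65} = \frac{2888}{4756} - \frac{7 \left(47 - 65 - 4225\right)}{-59} = 2888 \cdot \frac{1}{4756} - 7 \left(- \frac{1}{59}\right) \left(47 - 65 - 4225\right) = \frac{722}{1189} - 7 \left(- \frac{1}{59}\right) \left(-4243\right) = \frac{722}{1189} - \frac{29701}{59} = - \frac{35271891}{70151}$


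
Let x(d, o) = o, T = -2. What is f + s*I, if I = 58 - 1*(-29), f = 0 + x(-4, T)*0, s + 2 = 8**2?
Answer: 5394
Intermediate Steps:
s = 62 (s = -2 + 8**2 = -2 + 64 = 62)
f = 0 (f = 0 - 2*0 = 0 + 0 = 0)
I = 87 (I = 58 + 29 = 87)
f + s*I = 0 + 62*87 = 0 + 5394 = 5394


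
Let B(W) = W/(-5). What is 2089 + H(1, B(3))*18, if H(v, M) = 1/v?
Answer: 2107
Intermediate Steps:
B(W) = -W/5 (B(W) = W*(-⅕) = -W/5)
2089 + H(1, B(3))*18 = 2089 + 18/1 = 2089 + 1*18 = 2089 + 18 = 2107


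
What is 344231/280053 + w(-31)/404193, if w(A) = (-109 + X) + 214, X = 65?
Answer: 46394456531/37731820743 ≈ 1.2296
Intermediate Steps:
w(A) = 170 (w(A) = (-109 + 65) + 214 = -44 + 214 = 170)
344231/280053 + w(-31)/404193 = 344231/280053 + 170/404193 = 46394456531/37731820743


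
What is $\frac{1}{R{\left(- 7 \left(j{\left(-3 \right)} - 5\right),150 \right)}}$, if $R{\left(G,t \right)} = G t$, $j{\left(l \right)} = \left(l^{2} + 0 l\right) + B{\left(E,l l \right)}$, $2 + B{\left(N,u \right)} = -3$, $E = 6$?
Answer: $\frac{1}{1050} \approx 0.00095238$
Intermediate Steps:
$B{\left(N,u \right)} = -5$ ($B{\left(N,u \right)} = -2 - 3 = -5$)
$j{\left(l \right)} = -5 + l^{2}$ ($j{\left(l \right)} = \left(l^{2} + 0 l\right) - 5 = \left(l^{2} + 0\right) - 5 = l^{2} - 5 = -5 + l^{2}$)
$\frac{1}{R{\left(- 7 \left(j{\left(-3 \right)} - 5\right),150 \right)}} = \frac{1}{- 7 \left(\left(-5 + \left(-3\right)^{2}\right) - 5\right) 150} = \frac{1}{- 7 \left(\left(-5 + 9\right) - 5\right) 150} = \frac{1}{- 7 \left(4 - 5\right) 150} = \frac{1}{\left(-7\right) \left(-1\right) 150} = \frac{1}{7 \cdot 150} = \frac{1}{1050}$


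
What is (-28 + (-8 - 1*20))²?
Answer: 3136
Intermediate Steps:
(-28 + (-8 - 1*20))² = (-28 + (-8 - 20))² = (-28 - 28)² = (-56)² = 3136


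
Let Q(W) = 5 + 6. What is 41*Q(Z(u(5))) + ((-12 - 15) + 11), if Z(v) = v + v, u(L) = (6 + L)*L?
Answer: 435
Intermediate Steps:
u(L) = L*(6 + L)
Z(v) = 2*v
Q(W) = 11
41*Q(Z(u(5))) + ((-12 - 15) + 11) = 41*11 + ((-12 - 15) + 11) = 451 + (-27 + 11) = 451 - 16 = 435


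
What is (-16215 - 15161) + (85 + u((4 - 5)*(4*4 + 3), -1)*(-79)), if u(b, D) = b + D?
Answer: -29711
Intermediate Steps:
u(b, D) = D + b
(-16215 - 15161) + (85 + u((4 - 5)*(4*4 + 3), -1)*(-79)) = (-16215 - 15161) + (85 + (-1 + (4 - 5)*(4*4 + 3))*(-79)) = -31376 + (85 + (-1 - (16 + 3))*(-79)) = -31376 + (85 + (-1 - 1*19)*(-79)) = -31376 + (85 + (-1 - 19)*(-79)) = -31376 + (85 - 20*(-79)) = -31376 + (85 + 1580) = -31376 + 1665 = -29711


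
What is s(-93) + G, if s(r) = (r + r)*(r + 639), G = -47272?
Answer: -148828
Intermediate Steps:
s(r) = 2*r*(639 + r) (s(r) = (2*r)*(639 + r) = 2*r*(639 + r))
s(-93) + G = 2*(-93)*(639 - 93) - 47272 = 2*(-93)*546 - 47272 = -101556 - 47272 = -148828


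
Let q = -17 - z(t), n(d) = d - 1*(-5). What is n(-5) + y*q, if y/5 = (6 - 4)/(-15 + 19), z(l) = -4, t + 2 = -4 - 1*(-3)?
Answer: -65/2 ≈ -32.500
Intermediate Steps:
t = -3 (t = -2 + (-4 - 1*(-3)) = -2 + (-4 + 3) = -2 - 1 = -3)
n(d) = 5 + d (n(d) = d + 5 = 5 + d)
q = -13 (q = -17 - 1*(-4) = -17 + 4 = -13)
y = 5/2 (y = 5*((6 - 4)/(-15 + 19)) = 5*(2/4) = 5*(2*(¼)) = 5*(½) = 5/2 ≈ 2.5000)
n(-5) + y*q = (5 - 5) + (5/2)*(-13) = 0 - 65/2 = -65/2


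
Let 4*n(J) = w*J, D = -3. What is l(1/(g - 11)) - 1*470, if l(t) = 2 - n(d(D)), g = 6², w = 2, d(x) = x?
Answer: -933/2 ≈ -466.50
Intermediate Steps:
n(J) = J/2 (n(J) = (2*J)/4 = J/2)
g = 36
l(t) = 7/2 (l(t) = 2 - (-3)/2 = 2 - 1*(-3/2) = 2 + 3/2 = 7/2)
l(1/(g - 11)) - 1*470 = 7/2 - 1*470 = 7/2 - 470 = -933/2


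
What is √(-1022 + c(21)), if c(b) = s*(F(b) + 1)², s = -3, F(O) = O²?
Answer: I*√587114 ≈ 766.23*I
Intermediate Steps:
c(b) = -3*(1 + b²)² (c(b) = -3*(b² + 1)² = -3*(1 + b²)²)
√(-1022 + c(21)) = √(-1022 - 3*(1 + 21²)²) = √(-1022 - 3*(1 + 441)²) = √(-1022 - 3*442²) = √(-1022 - 3*195364) = √(-1022 - 586092) = √(-587114) = I*√587114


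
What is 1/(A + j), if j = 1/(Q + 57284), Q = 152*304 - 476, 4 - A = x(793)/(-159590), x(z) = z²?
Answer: 8220161720/65271480967 ≈ 0.12594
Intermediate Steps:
A = 1267209/159590 (A = 4 - 793²/(-159590) = 4 - 628849*(-1)/159590 = 4 - 1*(-628849/159590) = 4 + 628849/159590 = 1267209/159590 ≈ 7.9404)
Q = 45732 (Q = 46208 - 476 = 45732)
j = 1/103016 (j = 1/(45732 + 57284) = 1/103016 ≈ 9.7072e-6)
1/(A + j) = 1/(1267209/159590 + 1/103016) = 1/(65271480967/8220161720) = 8220161720/65271480967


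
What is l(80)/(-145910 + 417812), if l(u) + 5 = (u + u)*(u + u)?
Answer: 25595/271902 ≈ 0.094133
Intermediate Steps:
l(u) = -5 + 4*u² (l(u) = -5 + (u + u)*(u + u) = -5 + (2*u)*(2*u) = -5 + 4*u²)
l(80)/(-145910 + 417812) = (-5 + 4*80²)/(-145910 + 417812) = (-5 + 4*6400)/271902 = (-5 + 25600)*(1/271902) = 25595*(1/271902) = 25595/271902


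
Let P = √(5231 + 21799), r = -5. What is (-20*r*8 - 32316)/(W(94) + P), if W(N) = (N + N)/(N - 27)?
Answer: 198487768/60651163 - 70737662*√27030/60651163 ≈ -188.48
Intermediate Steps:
P = √27030 ≈ 164.41
W(N) = 2*N/(-27 + N) (W(N) = (2*N)/(-27 + N) = 2*N/(-27 + N))
(-20*r*8 - 32316)/(W(94) + P) = (-20*(-5)*8 - 32316)/(2*94/(-27 + 94) + √27030) = (100*8 - 32316)/(2*94/67 + √27030) = (800 - 32316)/(2*94*(1/67) + √27030) = -31516/(188/67 + √27030)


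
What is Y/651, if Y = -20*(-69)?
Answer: 460/217 ≈ 2.1198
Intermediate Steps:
Y = 1380
Y/651 = 1380/651 = 1380*(1/651) = 460/217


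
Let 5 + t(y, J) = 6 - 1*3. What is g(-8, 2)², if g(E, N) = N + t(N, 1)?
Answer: 0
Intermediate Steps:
t(y, J) = -2 (t(y, J) = -5 + (6 - 1*3) = -5 + (6 - 3) = -5 + 3 = -2)
g(E, N) = -2 + N (g(E, N) = N - 2 = -2 + N)
g(-8, 2)² = (-2 + 2)² = 0² = 0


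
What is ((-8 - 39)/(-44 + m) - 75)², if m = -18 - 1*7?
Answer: 26296384/4761 ≈ 5523.3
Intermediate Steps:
m = -25 (m = -18 - 7 = -25)
((-8 - 39)/(-44 + m) - 75)² = ((-8 - 39)/(-44 - 25) - 75)² = (-47/(-69) - 75)² = (-47*(-1/69) - 75)² = (47/69 - 75)² = (-5128/69)² = 26296384/4761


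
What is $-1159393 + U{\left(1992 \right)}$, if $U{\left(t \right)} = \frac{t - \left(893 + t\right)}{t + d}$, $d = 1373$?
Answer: $- \frac{3901358338}{3365} \approx -1.1594 \cdot 10^{6}$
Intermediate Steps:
$U{\left(t \right)} = - \frac{893}{1373 + t}$ ($U{\left(t \right)} = \frac{t - \left(893 + t\right)}{t + 1373} = \frac{t - \left(893 + t\right)}{1373 + t} = - \frac{893}{1373 + t}$)
$-1159393 + U{\left(1992 \right)} = -1159393 - \frac{893}{1373 + 1992} = -1159393 - \frac{893}{3365} = - \frac{3901358338}{3365}$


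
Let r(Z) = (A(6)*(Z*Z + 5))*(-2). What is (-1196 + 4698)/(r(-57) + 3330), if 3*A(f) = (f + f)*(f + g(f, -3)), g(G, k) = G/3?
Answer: -1751/102463 ≈ -0.017089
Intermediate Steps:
g(G, k) = G/3 (g(G, k) = G*(⅓) = G/3)
A(f) = 8*f²/9 (A(f) = ((f + f)*(f + f/3))/3 = ((2*f)*(4*f/3))/3 = (8*f²/3)/3 = 8*f²/9)
r(Z) = -320 - 64*Z² (r(Z) = (((8/9)*6²)*(Z*Z + 5))*(-2) = (((8/9)*36)*(Z² + 5))*(-2) = (32*(5 + Z²))*(-2) = (160 + 32*Z²)*(-2) = -320 - 64*Z²)
(-1196 + 4698)/(r(-57) + 3330) = (-1196 + 4698)/((-320 - 64*(-57)²) + 3330) = 3502/((-320 - 64*3249) + 3330) = 3502/((-320 - 207936) + 3330) = 3502/(-208256 + 3330) = 3502/(-204926) = 3502*(-1/204926) = -1751/102463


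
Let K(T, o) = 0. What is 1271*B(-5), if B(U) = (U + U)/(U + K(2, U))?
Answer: 2542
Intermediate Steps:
B(U) = 2 (B(U) = (U + U)/(U + 0) = (2*U)/U = 2)
1271*B(-5) = 1271*2 = 2542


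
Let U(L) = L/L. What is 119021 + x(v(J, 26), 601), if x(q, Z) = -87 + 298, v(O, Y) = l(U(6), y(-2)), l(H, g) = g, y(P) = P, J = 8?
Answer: 119232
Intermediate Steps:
U(L) = 1
v(O, Y) = -2
x(q, Z) = 211
119021 + x(v(J, 26), 601) = 119021 + 211 = 119232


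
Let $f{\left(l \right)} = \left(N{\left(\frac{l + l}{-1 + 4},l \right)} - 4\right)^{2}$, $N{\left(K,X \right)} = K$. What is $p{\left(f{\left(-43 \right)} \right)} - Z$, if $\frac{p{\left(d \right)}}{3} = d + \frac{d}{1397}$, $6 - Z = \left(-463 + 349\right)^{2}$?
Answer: $\frac{22622494}{1397} \approx 16194.0$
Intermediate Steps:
$Z = -12990$ ($Z = 6 - \left(-463 + 349\right)^{2} = 6 - \left(-114\right)^{2} = 6 - 12996 = -12990$)
$f{\left(l \right)} = \left(-4 + \frac{2 l}{3}\right)^{2}$ ($f{\left(l \right)} = \left(\frac{l + l}{-1 + 4} - 4\right)^{2} = \left(\frac{2 l}{3} - 4\right)^{2} = \left(-4 + \frac{2 l}{3}\right)^{2}$)
$p{\left(d \right)} = \frac{4194 d}{1397}$ ($p{\left(d \right)} = 3 \left(d + \frac{d}{1397}\right) = 3 \frac{1398 d}{1397} = \frac{4194 d}{1397}$)
$p{\left(f{\left(-43 \right)} \right)} - Z = \frac{4194 \frac{4 \left(-6 - 43\right)^{2}}{9}}{1397} - -12990 = \frac{4194 \frac{4 \left(-49\right)^{2}}{9}}{1397} + 12990 = \frac{4194 \cdot \frac{4}{9} \cdot 2401}{1397} + 12990 = \frac{4194}{1397} \cdot \frac{9604}{9} + 12990 = \frac{4475464}{1397} + 12990 = \frac{22622494}{1397}$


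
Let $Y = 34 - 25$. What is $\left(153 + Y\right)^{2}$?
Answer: $26244$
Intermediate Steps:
$Y = 9$
$\left(153 + Y\right)^{2} = \left(153 + 9\right)^{2} = 162^{2} = 26244$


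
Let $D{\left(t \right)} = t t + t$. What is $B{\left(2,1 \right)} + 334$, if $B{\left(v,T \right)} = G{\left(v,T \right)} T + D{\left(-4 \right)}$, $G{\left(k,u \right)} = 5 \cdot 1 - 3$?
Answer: $348$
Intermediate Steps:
$D{\left(t \right)} = t + t^{2}$ ($D{\left(t \right)} = t^{2} + t = t + t^{2}$)
$G{\left(k,u \right)} = 2$ ($G{\left(k,u \right)} = 5 - 3 = 2$)
$B{\left(v,T \right)} = 12 + 2 T$ ($B{\left(v,T \right)} = 2 T - 4 \left(1 - 4\right) = 2 T - -12 = 2 T + 12 = 12 + 2 T$)
$B{\left(2,1 \right)} + 334 = \left(12 + 2 \cdot 1\right) + 334 = \left(12 + 2\right) + 334 = 14 + 334 = 348$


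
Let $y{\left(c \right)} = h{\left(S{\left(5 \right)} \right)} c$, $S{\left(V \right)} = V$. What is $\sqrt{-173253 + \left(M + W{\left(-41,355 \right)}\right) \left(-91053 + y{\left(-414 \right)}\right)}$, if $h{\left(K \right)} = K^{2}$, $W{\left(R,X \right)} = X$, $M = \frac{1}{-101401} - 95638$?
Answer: $\frac{\sqrt{99344291002888163199}}{101401} \approx 98295.0$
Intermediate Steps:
$M = - \frac{9697788839}{101401}$ ($M = - \frac{1}{101401} - 95638 = - \frac{9697788839}{101401} \approx -95638.0$)
$y{\left(c \right)} = 25 c$ ($y{\left(c \right)} = 5^{2} c = 25 c$)
$\sqrt{-173253 + \left(M + W{\left(-41,355 \right)}\right) \left(-91053 + y{\left(-414 \right)}\right)} = \sqrt{-173253 + \left(- \frac{9697788839}{101401} + 355\right) \left(-91053 + 25 \left(-414\right)\right)} = \sqrt{-173253 - \frac{9661791484 \left(-91053 - 10350\right)}{101401}} = \sqrt{-173253 - - \frac{979734641852052}{101401}} = \sqrt{-173253 + \frac{979734641852052}{101401}} = \sqrt{\frac{979717073824599}{101401}} = \frac{\sqrt{99344291002888163199}}{101401}$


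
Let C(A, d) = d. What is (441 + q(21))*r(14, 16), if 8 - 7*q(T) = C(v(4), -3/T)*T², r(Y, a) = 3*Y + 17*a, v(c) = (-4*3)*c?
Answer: 991612/7 ≈ 1.4166e+5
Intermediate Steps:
v(c) = -12*c
q(T) = 8/7 + 3*T/7 (q(T) = 8/7 - (-3/T)*T²/7 = 8/7 - (-3)*T/7 = 8/7 + 3*T/7)
(441 + q(21))*r(14, 16) = (441 + (8/7 + (3/7)*21))*(3*14 + 17*16) = (441 + (8/7 + 9))*(42 + 272) = (441 + 71/7)*314 = (3158/7)*314 = 991612/7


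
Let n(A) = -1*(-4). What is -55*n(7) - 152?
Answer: -372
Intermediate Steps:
n(A) = 4
-55*n(7) - 152 = -55*4 - 152 = -220 - 152 = -372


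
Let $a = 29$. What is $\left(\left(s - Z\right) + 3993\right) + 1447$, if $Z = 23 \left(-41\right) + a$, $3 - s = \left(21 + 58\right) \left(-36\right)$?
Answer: $9201$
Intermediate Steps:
$s = 2847$ ($s = 3 - \left(21 + 58\right) \left(-36\right) = 3 - 79 \left(-36\right) = 3 - -2844 = 3 + 2844 = 2847$)
$Z = -914$ ($Z = 23 \left(-41\right) + 29 = -943 + 29 = -914$)
$\left(\left(s - Z\right) + 3993\right) + 1447 = \left(\left(2847 - -914\right) + 3993\right) + 1447 = \left(\left(2847 + 914\right) + 3993\right) + 1447 = \left(3761 + 3993\right) + 1447 = 7754 + 1447 = 9201$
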